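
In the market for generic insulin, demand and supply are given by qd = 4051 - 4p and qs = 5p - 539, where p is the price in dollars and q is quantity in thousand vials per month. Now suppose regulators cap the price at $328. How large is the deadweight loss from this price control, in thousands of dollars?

Setting quantity demanded equal to quantity supplied, 4051 - 4p = 5p - 539, gives p* = 510 and q* = 2011.
The ceiling of 328 is below the equilibrium price 510, so it binds.
At p = 328: qd = 4051 - 4·328 = 2739 and qs = 5·328 - 539 = 1101.
Quantity traded falls to 1101. At q = 1101 the demand price is (4051 - 1101)/4 = 737.5 and the supply price is (539 + 1101)/5 = 328.
Deadweight loss = ½ · (737.5 - 328) · (2011 - 1101) = ½ · 409.5 · 910 = 186322.5.

186322.5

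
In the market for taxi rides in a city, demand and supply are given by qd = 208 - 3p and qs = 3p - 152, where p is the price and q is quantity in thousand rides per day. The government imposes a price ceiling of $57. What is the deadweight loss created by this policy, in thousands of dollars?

27

Setting quantity demanded equal to quantity supplied, 208 - 3p = 3p - 152, gives p* = 60 and q* = 28.
Because the ceiling (57) lies below the market-clearing price, it is binding.
At p = 57: qd = 208 - 3·57 = 37 and qs = 3·57 - 152 = 19.
Quantity traded falls to 19. At q = 19 the demand price is (208 - 19)/3 = 63 and the supply price is (152 + 19)/3 = 57.
Deadweight loss = ½ · (63 - 57) · (28 - 19) = ½ · 6 · 9 = 27.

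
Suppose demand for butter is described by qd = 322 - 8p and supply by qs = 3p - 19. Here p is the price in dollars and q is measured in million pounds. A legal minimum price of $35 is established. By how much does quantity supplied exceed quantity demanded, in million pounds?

In a free market, 322 - 8p = 3p - 19 gives the equilibrium p* = 31, q* = 74.
Since 35 > 31, the floor is binding.
At p = 35: qd = 322 - 8·35 = 42 and qs = 3·35 - 19 = 86.
Surplus = qs - qd = 86 - 42 = 44.

44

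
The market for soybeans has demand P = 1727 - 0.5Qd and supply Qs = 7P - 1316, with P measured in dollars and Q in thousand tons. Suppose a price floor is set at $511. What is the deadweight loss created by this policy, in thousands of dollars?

Rearranging demand gives Qd = 3454 - 2P. Without the control the market clears where 3454 - 2P = 7P - 1316, i.e. P* = 530 and Q* = 2394.
Since 511 is below P* = 530, the floor does not bind and the free-market outcome prevails.
Since the control does not bind, no trades are prevented and deadweight loss is zero.

0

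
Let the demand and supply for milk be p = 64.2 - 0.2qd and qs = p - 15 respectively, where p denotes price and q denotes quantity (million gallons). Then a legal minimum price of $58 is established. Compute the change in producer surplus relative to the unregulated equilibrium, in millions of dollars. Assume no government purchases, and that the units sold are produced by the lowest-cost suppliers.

12

Rearranging demand gives qd = 321 - 5p. Without the control the market clears where 321 - 5p = p - 15, i.e. p* = 56 and q* = 41.
Because the floor (58) lies above the market-clearing price, it is binding.
At p = 58: qd = 321 - 5·58 = 31 and qs = 58 - 15 = 43.
Producer surplus without the control is ½ · (56 - 15) · 41 = 840.5.
With the floor, 31 units are sold at 58. The supply price at q = 31 is 46, so PS = ½ · [(58 - 15) + (58 - 46)] · 31 = 852.5.
Change in producer surplus = 852.5 - 840.5 = 12.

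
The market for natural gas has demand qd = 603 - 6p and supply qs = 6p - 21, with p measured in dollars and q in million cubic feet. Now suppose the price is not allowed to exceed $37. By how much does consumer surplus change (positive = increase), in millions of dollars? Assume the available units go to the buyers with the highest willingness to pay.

In a free market, 603 - 6p = 6p - 21 gives the equilibrium p* = 52, q* = 291.
Because the ceiling (37) lies below the market-clearing price, it is binding.
At p = 37: qd = 603 - 6·37 = 381 and qs = 6·37 - 21 = 201.
Consumer surplus without the control is ½ · (100.5 - 52) · 291 = 7056.75.
With the ceiling, 201 units are sold at 37 (assume they go to the highest-value buyers). The demand price at q = 201 is 67, so CS = ½ · [(100.5 - 37) + (67 - 37)] · 201 = 9396.75.
Change in consumer surplus = 9396.75 - 7056.75 = 2340.

2340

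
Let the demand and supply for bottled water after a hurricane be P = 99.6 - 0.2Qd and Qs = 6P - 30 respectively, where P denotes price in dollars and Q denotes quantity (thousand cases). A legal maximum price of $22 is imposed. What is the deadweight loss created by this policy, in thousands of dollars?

4461.6

Rearranging demand gives Qd = 498 - 5P. Setting quantity demanded equal to quantity supplied, 498 - 5P = 6P - 30, gives P* = 48 and Q* = 258.
The ceiling of 22 is below the equilibrium price 48, so it binds.
At P = 22: Qd = 498 - 5·22 = 388 and Qs = 6·22 - 30 = 102.
Quantity traded falls to 102. At Q = 102 the demand price is (498 - 102)/5 = 79.2 and the supply price is (30 + 102)/6 = 22.
Deadweight loss = ½ · (79.2 - 22) · (258 - 102) = ½ · 57.2 · 156 = 4461.6.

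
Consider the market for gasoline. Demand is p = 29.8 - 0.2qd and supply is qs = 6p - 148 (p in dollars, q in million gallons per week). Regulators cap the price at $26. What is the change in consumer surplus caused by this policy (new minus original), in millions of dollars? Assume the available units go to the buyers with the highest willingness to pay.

Rearranging demand gives qd = 149 - 5p. Equilibrium: 149 - 5p = 6p - 148, so 297 = 11p and p* = 27, q* = 14.
The ceiling of 26 is below the equilibrium price 27, so it binds.
At p = 26: qd = 149 - 5·26 = 19 and qs = 6·26 - 148 = 8.
Consumer surplus without the control is ½ · (29.8 - 27) · 14 = 19.6.
With the ceiling, 8 units are sold at 26 (assume they go to the highest-value buyers). The demand price at q = 8 is 28.2, so CS = ½ · [(29.8 - 26) + (28.2 - 26)] · 8 = 24.
Change in consumer surplus = 24 - 19.6 = 4.4.

4.4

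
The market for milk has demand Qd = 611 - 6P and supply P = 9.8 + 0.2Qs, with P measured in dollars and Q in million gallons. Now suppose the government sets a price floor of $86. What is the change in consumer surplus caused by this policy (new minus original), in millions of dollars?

-4498

Rearranging supply gives Qs = 5P - 49. In a free market, 611 - 6P = 5P - 49 gives the equilibrium P* = 60, Q* = 251.
Because the floor (86) lies above the market-clearing price, it is binding.
At P = 86: Qd = 611 - 6·86 = 95 and Qs = 5·86 - 49 = 381.
Consumer surplus without the control is ½ · (611/6 - 60) · 251 = 63001/12.
With the floor, consumers buy 95 units at 86, so CS = ½ · (611/6 - 86) · 95 = 9025/12.
Change in consumer surplus = 9025/12 - 63001/12 = -4498.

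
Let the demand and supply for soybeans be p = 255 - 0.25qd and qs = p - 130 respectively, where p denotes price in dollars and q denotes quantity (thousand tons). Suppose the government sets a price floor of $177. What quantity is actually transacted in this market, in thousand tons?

100

Rearranging demand gives qd = 1020 - 4p. Equilibrium: 1020 - 4p = p - 130, so 1150 = 5p and p* = 230, q* = 100.
The floor of 177 is below the equilibrium price 230, so it is not binding; the market clears at p* = 230, q* = 100.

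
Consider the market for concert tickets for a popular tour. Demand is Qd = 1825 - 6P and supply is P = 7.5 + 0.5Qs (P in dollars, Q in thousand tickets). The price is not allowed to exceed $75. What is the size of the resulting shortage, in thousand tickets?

Rearranging supply gives Qs = 2P - 15. Setting quantity demanded equal to quantity supplied, 1825 - 6P = 2P - 15, gives P* = 230 and Q* = 445.
Because the ceiling (75) lies below the market-clearing price, it is binding.
At P = 75: Qd = 1825 - 6·75 = 1375 and Qs = 2·75 - 15 = 135.
Shortage = Qd - Qs = 1375 - 135 = 1240.

1240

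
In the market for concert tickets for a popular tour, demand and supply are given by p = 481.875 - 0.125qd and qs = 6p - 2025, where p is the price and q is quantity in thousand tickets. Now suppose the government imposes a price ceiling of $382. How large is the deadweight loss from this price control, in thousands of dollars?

Rearranging demand gives qd = 3855 - 8p. In a free market, 3855 - 8p = 6p - 2025 gives the equilibrium p* = 420, q* = 495.
Since 382 < 420, the ceiling is binding.
At p = 382: qd = 3855 - 8·382 = 799 and qs = 6·382 - 2025 = 267.
Quantity traded falls to 267. At q = 267 the demand price is (3855 - 267)/8 = 448.5 and the supply price is (2025 + 267)/6 = 382.
Deadweight loss = ½ · (448.5 - 382) · (495 - 267) = ½ · 66.5 · 228 = 7581.

7581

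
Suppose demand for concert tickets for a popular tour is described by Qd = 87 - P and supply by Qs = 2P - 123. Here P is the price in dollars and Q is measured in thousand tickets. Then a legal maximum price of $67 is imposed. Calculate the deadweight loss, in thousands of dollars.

27

Without the control the market clears where 87 - P = 2P - 123, i.e. P* = 70 and Q* = 17.
Because the ceiling (67) lies below the market-clearing price, it is binding.
At P = 67: Qd = 87 - 67 = 20 and Qs = 2·67 - 123 = 11.
Quantity traded falls to 11. At Q = 11 the demand price is 87 - 11 = 76 and the supply price is (123 + 11)/2 = 67.
Deadweight loss = ½ · (76 - 67) · (17 - 11) = ½ · 9 · 6 = 27.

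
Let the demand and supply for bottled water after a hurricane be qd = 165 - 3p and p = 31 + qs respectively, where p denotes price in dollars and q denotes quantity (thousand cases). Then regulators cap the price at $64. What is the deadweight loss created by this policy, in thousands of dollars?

0

Rearranging supply gives qs = p - 31. Without the control the market clears where 165 - 3p = p - 31, i.e. p* = 49 and q* = 18.
Since 64 is above p* = 49, the ceiling does not bind and the free-market outcome prevails.
Since the control does not bind, no trades are prevented and deadweight loss is zero.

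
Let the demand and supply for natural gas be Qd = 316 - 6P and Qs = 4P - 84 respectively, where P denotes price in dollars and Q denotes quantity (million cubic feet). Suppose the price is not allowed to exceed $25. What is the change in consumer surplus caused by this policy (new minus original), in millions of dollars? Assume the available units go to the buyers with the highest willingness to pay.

In a free market, 316 - 6P = 4P - 84 gives the equilibrium P* = 40, Q* = 76.
The ceiling of 25 is below the equilibrium price 40, so it binds.
At P = 25: Qd = 316 - 6·25 = 166 and Qs = 4·25 - 84 = 16.
Consumer surplus without the control is ½ · (158/3 - 40) · 76 = 1444/3.
With the ceiling, 16 units are sold at 25 (assume they go to the highest-value buyers). The demand price at Q = 16 is 50, so CS = ½ · [(158/3 - 25) + (50 - 25)] · 16 = 1264/3.
Change in consumer surplus = 1264/3 - 1444/3 = -60.

-60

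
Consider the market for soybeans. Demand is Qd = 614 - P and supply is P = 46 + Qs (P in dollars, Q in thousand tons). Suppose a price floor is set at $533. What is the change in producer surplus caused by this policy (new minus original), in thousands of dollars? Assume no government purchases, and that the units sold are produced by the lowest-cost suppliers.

Rearranging supply gives Qs = P - 46. In a free market, 614 - P = P - 46 gives the equilibrium P* = 330, Q* = 284.
Since 533 > 330, the floor is binding.
At P = 533: Qd = 614 - 533 = 81 and Qs = 533 - 46 = 487.
Producer surplus without the control is ½ · (330 - 46) · 284 = 40328.
With the floor, 81 units are sold at 533. The supply price at Q = 81 is 127, so PS = ½ · [(533 - 46) + (533 - 127)] · 81 = 36166.5.
Change in producer surplus = 36166.5 - 40328 = -4161.5.

-4161.5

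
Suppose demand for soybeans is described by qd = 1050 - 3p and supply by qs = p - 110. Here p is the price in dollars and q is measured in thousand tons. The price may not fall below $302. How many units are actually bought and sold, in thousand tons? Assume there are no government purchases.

144

Without the control the market clears where 1050 - 3p = p - 110, i.e. p* = 290 and q* = 180.
Because the floor (302) lies above the market-clearing price, it is binding.
At p = 302: qd = 1050 - 3·302 = 144 and qs = 302 - 110 = 192.
The quantity actually transacted is the short side, demand: 144.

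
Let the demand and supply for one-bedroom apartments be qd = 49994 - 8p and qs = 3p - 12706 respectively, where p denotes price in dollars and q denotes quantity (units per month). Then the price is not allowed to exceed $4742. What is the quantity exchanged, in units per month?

In a free market, 49994 - 8p = 3p - 12706 gives the equilibrium p* = 5700, q* = 4394.
Because the ceiling (4742) lies below the market-clearing price, it is binding.
At p = 4742: qd = 49994 - 8·4742 = 12058 and qs = 3·4742 - 12706 = 1520.
The quantity actually transacted is the short side, supply: 1520.

1520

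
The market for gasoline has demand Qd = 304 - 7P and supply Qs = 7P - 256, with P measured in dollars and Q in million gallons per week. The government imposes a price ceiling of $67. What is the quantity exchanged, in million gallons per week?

Equilibrium: 304 - 7P = 7P - 256, so 560 = 14P and P* = 40, Q* = 24.
Since 67 is above P* = 40, the ceiling does not bind and the free-market outcome prevails.

24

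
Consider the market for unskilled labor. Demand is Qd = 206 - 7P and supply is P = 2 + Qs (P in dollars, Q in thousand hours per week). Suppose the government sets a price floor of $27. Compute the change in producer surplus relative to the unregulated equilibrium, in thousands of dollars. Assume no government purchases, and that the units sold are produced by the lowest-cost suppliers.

Rearranging supply gives Qs = P - 2. Equilibrium: 206 - 7P = P - 2, so 208 = 8P and P* = 26, Q* = 24.
Because the floor (27) lies above the market-clearing price, it is binding.
At P = 27: Qd = 206 - 7·27 = 17 and Qs = 27 - 2 = 25.
Producer surplus without the control is ½ · (26 - 2) · 24 = 288.
With the floor, 17 units are sold at 27. The supply price at Q = 17 is 19, so PS = ½ · [(27 - 2) + (27 - 19)] · 17 = 280.5.
Change in producer surplus = 280.5 - 288 = -7.5.

-7.5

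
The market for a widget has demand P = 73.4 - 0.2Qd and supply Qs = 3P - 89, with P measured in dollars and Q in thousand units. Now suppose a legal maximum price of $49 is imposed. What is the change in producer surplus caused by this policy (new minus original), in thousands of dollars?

-560

Rearranging demand gives Qd = 367 - 5P. In a free market, 367 - 5P = 3P - 89 gives the equilibrium P* = 57, Q* = 82.
Because the ceiling (49) lies below the market-clearing price, it is binding.
At P = 49: Qd = 367 - 5·49 = 122 and Qs = 3·49 - 89 = 58.
Producer surplus without the control is ½ · (57 - 89/3) · 82 = 3362/3.
With the ceiling, producers sell 58 units at 49, so PS = ½ · (49 - 89/3) · 58 = 1682/3.
Change in producer surplus = 1682/3 - 3362/3 = -560.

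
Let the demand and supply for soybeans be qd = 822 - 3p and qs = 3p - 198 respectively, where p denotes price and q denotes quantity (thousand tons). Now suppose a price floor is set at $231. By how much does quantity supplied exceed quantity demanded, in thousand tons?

Setting quantity demanded equal to quantity supplied, 822 - 3p = 3p - 198, gives p* = 170 and q* = 312.
Because the floor (231) lies above the market-clearing price, it is binding.
At p = 231: qd = 822 - 3·231 = 129 and qs = 3·231 - 198 = 495.
Surplus = qs - qd = 495 - 129 = 366.

366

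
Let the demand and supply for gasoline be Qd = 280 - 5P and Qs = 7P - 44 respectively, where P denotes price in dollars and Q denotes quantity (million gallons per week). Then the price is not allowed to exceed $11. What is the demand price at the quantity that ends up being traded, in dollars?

Equilibrium: 280 - 5P = 7P - 44, so 324 = 12P and P* = 27, Q* = 145.
The ceiling of 11 is below the equilibrium price 27, so it binds.
At P = 11: Qd = 280 - 5·11 = 225 and Qs = 7·11 - 44 = 33.
Only 33 units reach the market. On the demand curve, the marginal buyer's willingness to pay at Q = 33 is (280 - 33)/5 = 49.4.

49.4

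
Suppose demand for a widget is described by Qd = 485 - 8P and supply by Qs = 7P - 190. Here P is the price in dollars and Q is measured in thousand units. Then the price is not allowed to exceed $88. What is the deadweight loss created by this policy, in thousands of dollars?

0

Equilibrium: 485 - 8P = 7P - 190, so 675 = 15P and P* = 45, Q* = 125.
The ceiling of 88 is above the equilibrium price 45, so it is not binding; the market clears at P* = 45, Q* = 125.
Since the control does not bind, no trades are prevented and deadweight loss is zero.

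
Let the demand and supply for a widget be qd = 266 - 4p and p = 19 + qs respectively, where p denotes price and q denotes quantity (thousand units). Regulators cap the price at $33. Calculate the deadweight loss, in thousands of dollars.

Rearranging supply gives qs = p - 19. Equilibrium: 266 - 4p = p - 19, so 285 = 5p and p* = 57, q* = 38.
The ceiling of 33 is below the equilibrium price 57, so it binds.
At p = 33: qd = 266 - 4·33 = 134 and qs = 33 - 19 = 14.
Quantity traded falls to 14. At q = 14 the demand price is (266 - 14)/4 = 63 and the supply price is 19 + 14 = 33.
Deadweight loss = ½ · (63 - 33) · (38 - 14) = ½ · 30 · 24 = 360.

360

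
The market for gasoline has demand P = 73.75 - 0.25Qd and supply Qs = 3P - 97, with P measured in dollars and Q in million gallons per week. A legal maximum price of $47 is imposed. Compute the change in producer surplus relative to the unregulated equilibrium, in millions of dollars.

-517.5

Rearranging demand gives Qd = 295 - 4P. Equilibrium: 295 - 4P = 3P - 97, so 392 = 7P and P* = 56, Q* = 71.
Since 47 < 56, the ceiling is binding.
At P = 47: Qd = 295 - 4·47 = 107 and Qs = 3·47 - 97 = 44.
Producer surplus without the control is ½ · (56 - 97/3) · 71 = 5041/6.
With the ceiling, producers sell 44 units at 47, so PS = ½ · (47 - 97/3) · 44 = 968/3.
Change in producer surplus = 968/3 - 5041/6 = -517.5.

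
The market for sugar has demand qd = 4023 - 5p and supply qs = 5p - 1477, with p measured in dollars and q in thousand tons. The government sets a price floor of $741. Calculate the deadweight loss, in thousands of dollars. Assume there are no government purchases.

182405

Without the control the market clears where 4023 - 5p = 5p - 1477, i.e. p* = 550 and q* = 1273.
Since 741 > 550, the floor is binding.
At p = 741: qd = 4023 - 5·741 = 318 and qs = 5·741 - 1477 = 2228.
Quantity traded falls to 318. At q = 318 the demand price is (4023 - 318)/5 = 741 and the supply price is (1477 + 318)/5 = 359.
Deadweight loss = ½ · (741 - 359) · (1273 - 318) = ½ · 382 · 955 = 182405.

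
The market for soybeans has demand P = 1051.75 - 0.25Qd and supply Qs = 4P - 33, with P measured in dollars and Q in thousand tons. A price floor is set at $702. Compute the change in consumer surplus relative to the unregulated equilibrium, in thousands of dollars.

-299796

Rearranging demand gives Qd = 4207 - 4P. In a free market, 4207 - 4P = 4P - 33 gives the equilibrium P* = 530, Q* = 2087.
Since 702 > 530, the floor is binding.
At P = 702: Qd = 4207 - 4·702 = 1399 and Qs = 4·702 - 33 = 2775.
Consumer surplus without the control is ½ · (1051.75 - 530) · 2087 = 544446.125.
With the floor, consumers buy 1399 units at 702, so CS = ½ · (1051.75 - 702) · 1399 = 244650.125.
Change in consumer surplus = 244650.125 - 544446.125 = -299796.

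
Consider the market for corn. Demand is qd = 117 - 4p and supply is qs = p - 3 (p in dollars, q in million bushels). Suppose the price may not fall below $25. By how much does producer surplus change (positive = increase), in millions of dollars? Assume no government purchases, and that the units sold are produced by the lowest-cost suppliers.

Setting quantity demanded equal to quantity supplied, 117 - 4p = p - 3, gives p* = 24 and q* = 21.
Since 25 > 24, the floor is binding.
At p = 25: qd = 117 - 4·25 = 17 and qs = 25 - 3 = 22.
Producer surplus without the control is ½ · (24 - 3) · 21 = 220.5.
With the floor, 17 units are sold at 25. The supply price at q = 17 is 20, so PS = ½ · [(25 - 3) + (25 - 20)] · 17 = 229.5.
Change in producer surplus = 229.5 - 220.5 = 9.

9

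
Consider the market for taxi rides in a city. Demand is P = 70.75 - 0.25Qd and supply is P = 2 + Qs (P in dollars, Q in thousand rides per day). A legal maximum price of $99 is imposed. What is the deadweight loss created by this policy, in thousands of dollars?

Rearranging demand gives Qd = 283 - 4P; rearranging supply gives Qs = P - 2. Equilibrium: 283 - 4P = P - 2, so 285 = 5P and P* = 57, Q* = 55.
The ceiling of 99 is above the equilibrium price 57, so it is not binding; the market clears at P* = 57, Q* = 55.
Since the control does not bind, no trades are prevented and deadweight loss is zero.

0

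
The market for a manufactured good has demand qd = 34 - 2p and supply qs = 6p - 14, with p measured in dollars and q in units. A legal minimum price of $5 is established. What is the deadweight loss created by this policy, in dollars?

Without the control the market clears where 34 - 2p = 6p - 14, i.e. p* = 6 and q* = 22.
The floor of 5 is below the equilibrium price 6, so it is not binding; the market clears at p* = 6, q* = 22.
Since the control does not bind, no trades are prevented and deadweight loss is zero.

0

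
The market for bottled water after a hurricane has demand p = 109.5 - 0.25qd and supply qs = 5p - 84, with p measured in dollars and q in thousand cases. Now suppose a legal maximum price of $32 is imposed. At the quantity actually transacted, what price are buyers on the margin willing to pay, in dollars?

Rearranging demand gives qd = 438 - 4p. In a free market, 438 - 4p = 5p - 84 gives the equilibrium p* = 58, q* = 206.
Because the ceiling (32) lies below the market-clearing price, it is binding.
At p = 32: qd = 438 - 4·32 = 310 and qs = 5·32 - 84 = 76.
Only 76 units reach the market. On the demand curve, the marginal buyer's willingness to pay at q = 76 is (438 - 76)/4 = 90.5.

90.5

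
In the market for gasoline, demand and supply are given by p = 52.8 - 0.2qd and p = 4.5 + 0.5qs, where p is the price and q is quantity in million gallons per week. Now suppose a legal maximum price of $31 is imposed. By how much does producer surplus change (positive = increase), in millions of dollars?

Rearranging demand gives qd = 264 - 5p; rearranging supply gives qs = 2p - 9. Without the control the market clears where 264 - 5p = 2p - 9, i.e. p* = 39 and q* = 69.
Because the ceiling (31) lies below the market-clearing price, it is binding.
At p = 31: qd = 264 - 5·31 = 109 and qs = 2·31 - 9 = 53.
Producer surplus without the control is ½ · (39 - 4.5) · 69 = 1190.25.
With the ceiling, producers sell 53 units at 31, so PS = ½ · (31 - 4.5) · 53 = 702.25.
Change in producer surplus = 702.25 - 1190.25 = -488.

-488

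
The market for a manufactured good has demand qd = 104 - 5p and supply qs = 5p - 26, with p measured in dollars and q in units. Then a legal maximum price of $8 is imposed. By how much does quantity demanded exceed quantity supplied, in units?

50

Setting quantity demanded equal to quantity supplied, 104 - 5p = 5p - 26, gives p* = 13 and q* = 39.
Because the ceiling (8) lies below the market-clearing price, it is binding.
At p = 8: qd = 104 - 5·8 = 64 and qs = 5·8 - 26 = 14.
Shortage = qd - qs = 64 - 14 = 50.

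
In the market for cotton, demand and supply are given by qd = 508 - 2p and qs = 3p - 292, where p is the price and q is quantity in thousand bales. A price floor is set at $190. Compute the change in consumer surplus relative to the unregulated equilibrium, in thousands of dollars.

-4740

Equilibrium: 508 - 2p = 3p - 292, so 800 = 5p and p* = 160, q* = 188.
The floor of 190 is above the equilibrium price 160, so it binds.
At p = 190: qd = 508 - 2·190 = 128 and qs = 3·190 - 292 = 278.
Consumer surplus without the control is ½ · (254 - 160) · 188 = 8836.
With the floor, consumers buy 128 units at 190, so CS = ½ · (254 - 190) · 128 = 4096.
Change in consumer surplus = 4096 - 8836 = -4740.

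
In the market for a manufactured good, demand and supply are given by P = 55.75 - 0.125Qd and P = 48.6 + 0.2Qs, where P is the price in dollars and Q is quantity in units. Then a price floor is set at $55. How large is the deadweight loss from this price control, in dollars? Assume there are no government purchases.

41.6

Rearranging demand gives Qd = 446 - 8P; rearranging supply gives Qs = 5P - 243. Without the control the market clears where 446 - 8P = 5P - 243, i.e. P* = 53 and Q* = 22.
The floor of 55 is above the equilibrium price 53, so it binds.
At P = 55: Qd = 446 - 8·55 = 6 and Qs = 5·55 - 243 = 32.
Quantity traded falls to 6. At Q = 6 the demand price is (446 - 6)/8 = 55 and the supply price is (243 + 6)/5 = 49.8.
Deadweight loss = ½ · (55 - 49.8) · (22 - 6) = ½ · 5.2 · 16 = 41.6.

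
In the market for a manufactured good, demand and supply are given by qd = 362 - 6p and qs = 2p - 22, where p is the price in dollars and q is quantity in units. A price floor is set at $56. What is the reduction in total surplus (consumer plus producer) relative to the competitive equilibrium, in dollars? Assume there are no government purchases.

768

In a free market, 362 - 6p = 2p - 22 gives the equilibrium p* = 48, q* = 74.
Since 56 > 48, the floor is binding.
At p = 56: qd = 362 - 6·56 = 26 and qs = 2·56 - 22 = 90.
Quantity traded falls to 26. At q = 26 the demand price is (362 - 26)/6 = 56 and the supply price is (22 + 26)/2 = 24.
Deadweight loss = ½ · (56 - 24) · (74 - 26) = ½ · 32 · 48 = 768.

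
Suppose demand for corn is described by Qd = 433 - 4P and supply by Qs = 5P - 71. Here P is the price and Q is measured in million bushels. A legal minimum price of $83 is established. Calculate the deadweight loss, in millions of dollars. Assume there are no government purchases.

2624.4

Without the control the market clears where 433 - 4P = 5P - 71, i.e. P* = 56 and Q* = 209.
Because the floor (83) lies above the market-clearing price, it is binding.
At P = 83: Qd = 433 - 4·83 = 101 and Qs = 5·83 - 71 = 344.
Quantity traded falls to 101. At Q = 101 the demand price is (433 - 101)/4 = 83 and the supply price is (71 + 101)/5 = 34.4.
Deadweight loss = ½ · (83 - 34.4) · (209 - 101) = ½ · 48.6 · 108 = 2624.4.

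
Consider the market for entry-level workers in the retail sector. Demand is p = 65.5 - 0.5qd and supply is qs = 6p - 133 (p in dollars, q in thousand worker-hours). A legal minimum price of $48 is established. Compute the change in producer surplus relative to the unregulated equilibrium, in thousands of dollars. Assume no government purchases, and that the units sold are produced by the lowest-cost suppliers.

Rearranging demand gives qd = 131 - 2p. Without the control the market clears where 131 - 2p = 6p - 133, i.e. p* = 33 and q* = 65.
Since 48 > 33, the floor is binding.
At p = 48: qd = 131 - 2·48 = 35 and qs = 6·48 - 133 = 155.
Producer surplus without the control is ½ · (33 - 133/6) · 65 = 4225/12.
With the floor, 35 units are sold at 48. The supply price at q = 35 is 28, so PS = ½ · [(48 - 133/6) + (48 - 28)] · 35 = 9625/12.
Change in producer surplus = 9625/12 - 4225/12 = 450.

450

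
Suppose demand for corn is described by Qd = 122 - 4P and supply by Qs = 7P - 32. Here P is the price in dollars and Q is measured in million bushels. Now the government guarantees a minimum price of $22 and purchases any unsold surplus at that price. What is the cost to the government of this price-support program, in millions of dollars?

1936

Setting quantity demanded equal to quantity supplied, 122 - 4P = 7P - 32, gives P* = 14 and Q* = 66.
The floor of 22 is above the equilibrium price 14, so it binds.
At P = 22: Qd = 122 - 4·22 = 34 and Qs = 7·22 - 32 = 122.
Surplus = Qs - Qd = 88.
Government expenditure = surplus × support price = 88 × 22 = 1936.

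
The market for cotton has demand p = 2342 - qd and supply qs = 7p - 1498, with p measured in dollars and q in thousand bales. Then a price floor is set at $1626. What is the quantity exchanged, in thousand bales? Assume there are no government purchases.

716

Rearranging demand gives qd = 2342 - p. Without the control the market clears where 2342 - p = 7p - 1498, i.e. p* = 480 and q* = 1862.
Because the floor (1626) lies above the market-clearing price, it is binding.
At p = 1626: qd = 2342 - 1626 = 716 and qs = 7·1626 - 1498 = 9884.
The quantity actually transacted is the short side, demand: 716.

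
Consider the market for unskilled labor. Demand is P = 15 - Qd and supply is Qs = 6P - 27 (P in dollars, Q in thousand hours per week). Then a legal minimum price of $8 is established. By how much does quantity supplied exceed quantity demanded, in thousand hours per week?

Rearranging demand gives Qd = 15 - P. Setting quantity demanded equal to quantity supplied, 15 - P = 6P - 27, gives P* = 6 and Q* = 9.
Because the floor (8) lies above the market-clearing price, it is binding.
At P = 8: Qd = 15 - 8 = 7 and Qs = 6·8 - 27 = 21.
Surplus = Qs - Qd = 21 - 7 = 14.

14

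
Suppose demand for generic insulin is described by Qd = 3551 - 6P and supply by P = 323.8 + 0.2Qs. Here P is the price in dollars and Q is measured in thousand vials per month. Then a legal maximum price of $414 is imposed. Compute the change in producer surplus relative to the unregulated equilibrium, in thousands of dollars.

Rearranging supply gives Qs = 5P - 1619. Without the control the market clears where 3551 - 6P = 5P - 1619, i.e. P* = 470 and Q* = 731.
Because the ceiling (414) lies below the market-clearing price, it is binding.
At P = 414: Qd = 3551 - 6·414 = 1067 and Qs = 5·414 - 1619 = 451.
Producer surplus without the control is ½ · (470 - 323.8) · 731 = 53436.1.
With the ceiling, producers sell 451 units at 414, so PS = ½ · (414 - 323.8) · 451 = 20340.1.
Change in producer surplus = 20340.1 - 53436.1 = -33096.

-33096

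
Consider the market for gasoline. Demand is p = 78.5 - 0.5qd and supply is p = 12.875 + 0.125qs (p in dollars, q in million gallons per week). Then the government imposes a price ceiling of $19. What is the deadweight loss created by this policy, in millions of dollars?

980

Rearranging demand gives qd = 157 - 2p; rearranging supply gives qs = 8p - 103. Setting quantity demanded equal to quantity supplied, 157 - 2p = 8p - 103, gives p* = 26 and q* = 105.
Since 19 < 26, the ceiling is binding.
At p = 19: qd = 157 - 2·19 = 119 and qs = 8·19 - 103 = 49.
Quantity traded falls to 49. At q = 49 the demand price is (157 - 49)/2 = 54 and the supply price is (103 + 49)/8 = 19.
Deadweight loss = ½ · (54 - 19) · (105 - 49) = ½ · 35 · 56 = 980.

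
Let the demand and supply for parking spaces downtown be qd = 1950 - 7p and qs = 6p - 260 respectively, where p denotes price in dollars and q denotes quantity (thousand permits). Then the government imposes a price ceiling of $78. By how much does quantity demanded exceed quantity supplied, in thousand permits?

Without the control the market clears where 1950 - 7p = 6p - 260, i.e. p* = 170 and q* = 760.
The ceiling of 78 is below the equilibrium price 170, so it binds.
At p = 78: qd = 1950 - 7·78 = 1404 and qs = 6·78 - 260 = 208.
Shortage = qd - qs = 1404 - 208 = 1196.

1196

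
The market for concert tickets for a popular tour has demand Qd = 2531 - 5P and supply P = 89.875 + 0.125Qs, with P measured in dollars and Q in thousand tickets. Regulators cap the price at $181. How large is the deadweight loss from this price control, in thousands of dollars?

49514.4

Rearranging supply gives Qs = 8P - 719. Equilibrium: 2531 - 5P = 8P - 719, so 3250 = 13P and P* = 250, Q* = 1281.
Since 181 < 250, the ceiling is binding.
At P = 181: Qd = 2531 - 5·181 = 1626 and Qs = 8·181 - 719 = 729.
Quantity traded falls to 729. At Q = 729 the demand price is (2531 - 729)/5 = 360.4 and the supply price is (719 + 729)/8 = 181.
Deadweight loss = ½ · (360.4 - 181) · (1281 - 729) = ½ · 179.4 · 552 = 49514.4.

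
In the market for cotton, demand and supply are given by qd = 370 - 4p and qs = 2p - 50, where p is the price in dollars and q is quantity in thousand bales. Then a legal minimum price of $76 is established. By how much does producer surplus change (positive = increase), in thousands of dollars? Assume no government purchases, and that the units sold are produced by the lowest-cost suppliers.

252

Equilibrium: 370 - 4p = 2p - 50, so 420 = 6p and p* = 70, q* = 90.
Since 76 > 70, the floor is binding.
At p = 76: qd = 370 - 4·76 = 66 and qs = 2·76 - 50 = 102.
Producer surplus without the control is ½ · (70 - 25) · 90 = 2025.
With the floor, 66 units are sold at 76. The supply price at q = 66 is 58, so PS = ½ · [(76 - 25) + (76 - 58)] · 66 = 2277.
Change in producer surplus = 2277 - 2025 = 252.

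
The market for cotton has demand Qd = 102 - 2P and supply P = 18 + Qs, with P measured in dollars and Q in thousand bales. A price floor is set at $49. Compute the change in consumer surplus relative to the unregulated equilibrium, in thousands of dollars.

-117

Rearranging supply gives Qs = P - 18. In a free market, 102 - 2P = P - 18 gives the equilibrium P* = 40, Q* = 22.
The floor of 49 is above the equilibrium price 40, so it binds.
At P = 49: Qd = 102 - 2·49 = 4 and Qs = 49 - 18 = 31.
Consumer surplus without the control is ½ · (51 - 40) · 22 = 121.
With the floor, consumers buy 4 units at 49, so CS = ½ · (51 - 49) · 4 = 4.
Change in consumer surplus = 4 - 121 = -117.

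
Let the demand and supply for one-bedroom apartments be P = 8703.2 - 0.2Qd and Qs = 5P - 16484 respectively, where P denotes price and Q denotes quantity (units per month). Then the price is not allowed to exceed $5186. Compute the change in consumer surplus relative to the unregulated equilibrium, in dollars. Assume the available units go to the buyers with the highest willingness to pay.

6032554

Rearranging demand gives Qd = 43516 - 5P. Setting quantity demanded equal to quantity supplied, 43516 - 5P = 5P - 16484, gives P* = 6000 and Q* = 13516.
Since 5186 < 6000, the ceiling is binding.
At P = 5186: Qd = 43516 - 5·5186 = 17586 and Qs = 5·5186 - 16484 = 9446.
Consumer surplus without the control is ½ · (8703.2 - 6000) · 13516 = 18268225.6.
With the ceiling, 9446 units are sold at 5186 (assume they go to the highest-value buyers). The demand price at Q = 9446 is 6814, so CS = ½ · [(8703.2 - 5186) + (6814 - 5186)] · 9446 = 24300779.6.
Change in consumer surplus = 24300779.6 - 18268225.6 = 6032554.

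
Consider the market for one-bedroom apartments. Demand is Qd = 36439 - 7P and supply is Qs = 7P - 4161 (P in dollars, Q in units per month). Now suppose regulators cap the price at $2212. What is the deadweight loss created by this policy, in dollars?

3313408

Equilibrium: 36439 - 7P = 7P - 4161, so 40600 = 14P and P* = 2900, Q* = 16139.
Since 2212 < 2900, the ceiling is binding.
At P = 2212: Qd = 36439 - 7·2212 = 20955 and Qs = 7·2212 - 4161 = 11323.
Quantity traded falls to 11323. At Q = 11323 the demand price is (36439 - 11323)/7 = 3588 and the supply price is (4161 + 11323)/7 = 2212.
Deadweight loss = ½ · (3588 - 2212) · (16139 - 11323) = ½ · 1376 · 4816 = 3313408.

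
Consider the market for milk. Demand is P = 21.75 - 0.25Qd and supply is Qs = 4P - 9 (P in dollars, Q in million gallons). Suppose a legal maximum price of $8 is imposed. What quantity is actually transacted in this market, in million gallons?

Rearranging demand gives Qd = 87 - 4P. Setting quantity demanded equal to quantity supplied, 87 - 4P = 4P - 9, gives P* = 12 and Q* = 39.
Because the ceiling (8) lies below the market-clearing price, it is binding.
At P = 8: Qd = 87 - 4·8 = 55 and Qs = 4·8 - 9 = 23.
The quantity actually transacted is the short side, supply: 23.

23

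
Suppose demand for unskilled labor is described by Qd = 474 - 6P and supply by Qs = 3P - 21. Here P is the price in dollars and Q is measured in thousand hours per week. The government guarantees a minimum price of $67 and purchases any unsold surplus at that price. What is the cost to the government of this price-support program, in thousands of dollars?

7236

Equilibrium: 474 - 6P = 3P - 21, so 495 = 9P and P* = 55, Q* = 144.
The floor of 67 is above the equilibrium price 55, so it binds.
At P = 67: Qd = 474 - 6·67 = 72 and Qs = 3·67 - 21 = 180.
Surplus = Qs - Qd = 108.
Government expenditure = surplus × support price = 108 × 67 = 7236.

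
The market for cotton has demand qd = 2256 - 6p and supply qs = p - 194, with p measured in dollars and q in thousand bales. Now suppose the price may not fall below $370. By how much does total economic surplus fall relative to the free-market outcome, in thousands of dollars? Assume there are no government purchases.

Without the control the market clears where 2256 - 6p = p - 194, i.e. p* = 350 and q* = 156.
Because the floor (370) lies above the market-clearing price, it is binding.
At p = 370: qd = 2256 - 6·370 = 36 and qs = 370 - 194 = 176.
Quantity traded falls to 36. At q = 36 the demand price is (2256 - 36)/6 = 370 and the supply price is 194 + 36 = 230.
Deadweight loss = ½ · (370 - 230) · (156 - 36) = ½ · 140 · 120 = 8400.

8400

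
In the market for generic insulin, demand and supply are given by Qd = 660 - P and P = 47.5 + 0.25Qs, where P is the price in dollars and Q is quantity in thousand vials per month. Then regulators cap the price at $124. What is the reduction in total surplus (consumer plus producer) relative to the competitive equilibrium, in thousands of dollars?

Rearranging supply gives Qs = 4P - 190. In a free market, 660 - P = 4P - 190 gives the equilibrium P* = 170, Q* = 490.
Since 124 < 170, the ceiling is binding.
At P = 124: Qd = 660 - 124 = 536 and Qs = 4·124 - 190 = 306.
Quantity traded falls to 306. At Q = 306 the demand price is 660 - 306 = 354 and the supply price is (190 + 306)/4 = 124.
Deadweight loss = ½ · (354 - 124) · (490 - 306) = ½ · 230 · 184 = 21160.

21160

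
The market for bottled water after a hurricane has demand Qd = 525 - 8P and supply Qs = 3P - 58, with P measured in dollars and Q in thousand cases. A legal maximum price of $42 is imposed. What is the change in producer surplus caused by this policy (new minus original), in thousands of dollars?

In a free market, 525 - 8P = 3P - 58 gives the equilibrium P* = 53, Q* = 101.
Because the ceiling (42) lies below the market-clearing price, it is binding.
At P = 42: Qd = 525 - 8·42 = 189 and Qs = 3·42 - 58 = 68.
Producer surplus without the control is ½ · (53 - 58/3) · 101 = 10201/6.
With the ceiling, producers sell 68 units at 42, so PS = ½ · (42 - 58/3) · 68 = 2312/3.
Change in producer surplus = 2312/3 - 10201/6 = -929.5.

-929.5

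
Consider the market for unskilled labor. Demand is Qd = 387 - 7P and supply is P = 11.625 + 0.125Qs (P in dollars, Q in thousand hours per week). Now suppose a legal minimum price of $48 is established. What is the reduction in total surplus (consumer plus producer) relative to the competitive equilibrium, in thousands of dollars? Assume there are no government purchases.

1680

Rearranging supply gives Qs = 8P - 93. In a free market, 387 - 7P = 8P - 93 gives the equilibrium P* = 32, Q* = 163.
Because the floor (48) lies above the market-clearing price, it is binding.
At P = 48: Qd = 387 - 7·48 = 51 and Qs = 8·48 - 93 = 291.
Quantity traded falls to 51. At Q = 51 the demand price is (387 - 51)/7 = 48 and the supply price is (93 + 51)/8 = 18.
Deadweight loss = ½ · (48 - 18) · (163 - 51) = ½ · 30 · 112 = 1680.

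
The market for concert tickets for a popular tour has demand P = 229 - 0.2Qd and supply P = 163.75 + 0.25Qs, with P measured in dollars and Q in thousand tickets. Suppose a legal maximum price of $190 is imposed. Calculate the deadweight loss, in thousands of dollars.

Rearranging demand gives Qd = 1145 - 5P; rearranging supply gives Qs = 4P - 655. In a free market, 1145 - 5P = 4P - 655 gives the equilibrium P* = 200, Q* = 145.
The ceiling of 190 is below the equilibrium price 200, so it binds.
At P = 190: Qd = 1145 - 5·190 = 195 and Qs = 4·190 - 655 = 105.
Quantity traded falls to 105. At Q = 105 the demand price is (1145 - 105)/5 = 208 and the supply price is (655 + 105)/4 = 190.
Deadweight loss = ½ · (208 - 190) · (145 - 105) = ½ · 18 · 40 = 360.

360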